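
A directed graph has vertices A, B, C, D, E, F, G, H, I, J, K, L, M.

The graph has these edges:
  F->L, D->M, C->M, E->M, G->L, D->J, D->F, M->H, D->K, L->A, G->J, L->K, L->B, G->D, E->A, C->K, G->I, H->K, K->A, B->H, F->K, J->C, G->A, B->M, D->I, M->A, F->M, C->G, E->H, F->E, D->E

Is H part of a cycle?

H lies on a cycle iff there is a path from H back to itself.
Exploring from H, it never reaches itself; equivalently, its strongly connected component is a singleton.

No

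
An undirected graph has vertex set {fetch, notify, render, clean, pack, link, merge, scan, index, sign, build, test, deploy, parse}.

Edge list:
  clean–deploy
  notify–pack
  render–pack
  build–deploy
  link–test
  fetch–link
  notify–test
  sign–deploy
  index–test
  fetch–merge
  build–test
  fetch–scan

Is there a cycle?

No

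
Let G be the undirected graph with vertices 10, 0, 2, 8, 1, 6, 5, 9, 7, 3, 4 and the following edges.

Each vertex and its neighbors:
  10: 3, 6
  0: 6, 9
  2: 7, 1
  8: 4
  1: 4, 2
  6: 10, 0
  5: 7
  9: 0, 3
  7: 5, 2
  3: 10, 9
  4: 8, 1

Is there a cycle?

Yes

DFS, tracking each vertex's parent; an edge to a visited non-parent vertex closes a cycle.
Start from 3:
visit 3 (parent –)
  visit 10 (parent 3)
    10–3: parent, skip
    visit 6 (parent 10)
      6–10: parent, skip
      visit 0 (parent 6)
        0–6: parent, skip
        visit 9 (parent 0)
          9–0: parent, skip
          9–3: 3 visited and ≠ parent → cycle
Cycle: 3 – 10 – 6 – 0 – 9 – 3.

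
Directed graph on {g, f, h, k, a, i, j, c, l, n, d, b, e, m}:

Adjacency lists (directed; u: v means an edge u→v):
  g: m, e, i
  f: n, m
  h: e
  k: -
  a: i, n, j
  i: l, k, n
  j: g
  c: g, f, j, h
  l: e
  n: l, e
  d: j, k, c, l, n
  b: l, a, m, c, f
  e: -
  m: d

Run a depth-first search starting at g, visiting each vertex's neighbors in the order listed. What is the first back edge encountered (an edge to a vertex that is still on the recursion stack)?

DFS from g (visiting each vertex's neighbors in the order listed); mark gray on enter, black on exit:
g gray
  m gray
    d gray
      j gray
        j→g: g is gray → back edge
First back edge: j → g.

j→g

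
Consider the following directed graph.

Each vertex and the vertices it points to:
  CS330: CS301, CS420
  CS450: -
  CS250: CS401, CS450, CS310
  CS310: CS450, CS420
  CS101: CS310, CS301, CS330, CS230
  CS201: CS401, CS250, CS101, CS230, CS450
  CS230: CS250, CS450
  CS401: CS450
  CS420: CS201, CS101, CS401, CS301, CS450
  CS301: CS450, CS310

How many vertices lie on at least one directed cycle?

8

A vertex is on a directed cycle iff it belongs to a strongly connected component of size ≥ 2 (or has a self-loop).
The vertices on cycles are {CS101, CS201, CS230, CS250, CS301, CS310, CS330, CS420} — 8 in total.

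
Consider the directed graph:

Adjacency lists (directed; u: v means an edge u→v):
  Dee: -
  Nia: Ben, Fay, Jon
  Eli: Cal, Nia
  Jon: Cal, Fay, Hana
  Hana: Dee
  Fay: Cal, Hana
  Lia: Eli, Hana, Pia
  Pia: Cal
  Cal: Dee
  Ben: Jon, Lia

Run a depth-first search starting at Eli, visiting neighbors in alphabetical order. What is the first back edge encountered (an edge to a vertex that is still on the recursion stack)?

Lia→Eli

DFS from Eli (visiting neighbors in alphabetical order); mark gray on enter, black on exit:
Eli gray
  Cal gray
    Dee gray
    Dee black
  Cal black
  Nia gray
    Ben gray
      Jon gray
        Jon→Cal: Cal black — skip
        Fay gray
          Fay→Cal: Cal black — skip
          Hana gray
            Hana→Dee: Dee black — skip
          Hana black
        Fay black
        Jon→Hana: Hana black — skip
      Jon black
      Lia gray
        Lia→Eli: Eli is gray → back edge
First back edge: Lia → Eli.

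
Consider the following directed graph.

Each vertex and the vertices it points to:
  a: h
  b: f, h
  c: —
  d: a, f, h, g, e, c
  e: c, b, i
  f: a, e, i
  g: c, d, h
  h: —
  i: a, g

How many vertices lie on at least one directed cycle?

6

A vertex is on a directed cycle iff it belongs to a strongly connected component of size ≥ 2 (or has a self-loop).
The vertices on cycles are {b, d, e, f, g, i} — 6 in total.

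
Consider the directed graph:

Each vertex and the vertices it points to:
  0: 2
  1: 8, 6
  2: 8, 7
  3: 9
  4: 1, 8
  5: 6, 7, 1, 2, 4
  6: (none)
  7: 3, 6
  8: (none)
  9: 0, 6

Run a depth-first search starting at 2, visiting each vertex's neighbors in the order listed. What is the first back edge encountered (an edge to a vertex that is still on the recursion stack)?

0→2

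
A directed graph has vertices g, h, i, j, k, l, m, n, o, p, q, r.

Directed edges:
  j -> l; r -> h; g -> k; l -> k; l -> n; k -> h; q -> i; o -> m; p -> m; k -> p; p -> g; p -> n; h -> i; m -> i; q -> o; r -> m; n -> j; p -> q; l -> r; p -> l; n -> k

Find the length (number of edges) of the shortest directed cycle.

3

For each vertex v, BFS finds the shortest path from v back to v.
The shortest such closed walk is p → g → k → p, length 3.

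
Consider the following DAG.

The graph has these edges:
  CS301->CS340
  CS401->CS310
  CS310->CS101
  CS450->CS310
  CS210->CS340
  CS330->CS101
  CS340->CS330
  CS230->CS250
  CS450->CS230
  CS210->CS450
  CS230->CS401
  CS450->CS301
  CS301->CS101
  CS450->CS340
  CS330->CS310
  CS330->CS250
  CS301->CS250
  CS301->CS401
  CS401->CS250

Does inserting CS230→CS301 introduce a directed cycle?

No

Adding CS230→CS301 creates a cycle iff CS301 can already reach CS230.
Explore from CS301: no path reaches CS230. The graph stays acyclic.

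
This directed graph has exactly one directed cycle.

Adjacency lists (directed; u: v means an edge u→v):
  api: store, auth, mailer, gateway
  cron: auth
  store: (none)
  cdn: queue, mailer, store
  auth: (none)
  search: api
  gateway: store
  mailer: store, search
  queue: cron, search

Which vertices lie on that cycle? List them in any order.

api, mailer, search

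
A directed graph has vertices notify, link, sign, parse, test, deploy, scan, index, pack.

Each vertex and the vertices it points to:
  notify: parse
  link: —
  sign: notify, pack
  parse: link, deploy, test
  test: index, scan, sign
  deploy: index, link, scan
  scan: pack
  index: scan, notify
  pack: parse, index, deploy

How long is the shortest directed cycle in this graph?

3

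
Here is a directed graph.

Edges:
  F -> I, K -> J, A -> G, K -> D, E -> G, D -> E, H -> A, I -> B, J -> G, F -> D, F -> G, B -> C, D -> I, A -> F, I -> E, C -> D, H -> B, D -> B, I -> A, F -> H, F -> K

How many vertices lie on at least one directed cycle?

8

A vertex is on a directed cycle iff it belongs to a strongly connected component of size ≥ 2 (or has a self-loop).
The vertices on cycles are {A, B, C, D, F, H, I, K} — 8 in total.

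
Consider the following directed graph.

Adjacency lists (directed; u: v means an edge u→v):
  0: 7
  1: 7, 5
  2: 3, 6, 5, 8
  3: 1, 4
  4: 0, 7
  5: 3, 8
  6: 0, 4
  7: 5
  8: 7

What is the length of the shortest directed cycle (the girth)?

3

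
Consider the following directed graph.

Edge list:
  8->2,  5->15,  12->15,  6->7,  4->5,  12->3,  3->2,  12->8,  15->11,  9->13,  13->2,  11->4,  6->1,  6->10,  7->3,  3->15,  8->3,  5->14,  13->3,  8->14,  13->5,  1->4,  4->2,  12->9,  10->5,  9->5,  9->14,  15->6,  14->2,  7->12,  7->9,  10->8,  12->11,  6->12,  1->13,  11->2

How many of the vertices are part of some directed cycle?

13

A vertex is on a directed cycle iff it belongs to a strongly connected component of size ≥ 2 (or has a self-loop).
The vertices on cycles are {1, 3, 4, 5, 6, 7, 8, 9, 10, 11, 12, 13, 15} — 13 in total.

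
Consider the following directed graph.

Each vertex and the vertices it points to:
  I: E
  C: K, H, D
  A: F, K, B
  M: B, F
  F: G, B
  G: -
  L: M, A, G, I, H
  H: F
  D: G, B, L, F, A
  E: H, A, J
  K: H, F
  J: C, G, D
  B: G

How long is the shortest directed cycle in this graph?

5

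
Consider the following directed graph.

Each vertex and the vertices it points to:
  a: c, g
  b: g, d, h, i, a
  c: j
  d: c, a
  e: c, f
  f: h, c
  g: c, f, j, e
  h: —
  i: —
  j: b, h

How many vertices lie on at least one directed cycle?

A vertex is on a directed cycle iff it belongs to a strongly connected component of size ≥ 2 (or has a self-loop).
The vertices on cycles are {a, b, c, d, e, f, g, j} — 8 in total.

8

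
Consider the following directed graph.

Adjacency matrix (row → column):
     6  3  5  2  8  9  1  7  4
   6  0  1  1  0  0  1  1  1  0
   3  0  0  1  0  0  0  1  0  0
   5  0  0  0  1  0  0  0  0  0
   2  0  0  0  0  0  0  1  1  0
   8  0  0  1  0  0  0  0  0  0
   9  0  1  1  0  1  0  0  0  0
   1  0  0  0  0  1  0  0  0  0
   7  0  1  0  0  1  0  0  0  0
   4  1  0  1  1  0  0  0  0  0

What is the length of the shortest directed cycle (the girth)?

4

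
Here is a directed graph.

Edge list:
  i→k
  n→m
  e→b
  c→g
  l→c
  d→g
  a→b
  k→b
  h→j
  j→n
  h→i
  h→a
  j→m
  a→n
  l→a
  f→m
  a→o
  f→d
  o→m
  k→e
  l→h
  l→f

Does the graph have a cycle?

No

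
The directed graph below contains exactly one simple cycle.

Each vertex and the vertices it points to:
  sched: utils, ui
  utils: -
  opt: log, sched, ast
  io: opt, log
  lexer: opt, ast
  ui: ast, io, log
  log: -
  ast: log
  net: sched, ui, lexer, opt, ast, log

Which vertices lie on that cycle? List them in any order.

DFS with gray/black marking from sched:
sched gray
  utils gray
  utils black
  ui gray
    ast gray
      log gray
      log black
    ast black
    io gray
      opt gray
        opt→log: log black — skip
        opt→sched: sched is gray → back edge
Back edge closes the cycle sched → ui → io → opt → sched; its vertices are {io, ui, opt, sched}.

io, ui, opt, sched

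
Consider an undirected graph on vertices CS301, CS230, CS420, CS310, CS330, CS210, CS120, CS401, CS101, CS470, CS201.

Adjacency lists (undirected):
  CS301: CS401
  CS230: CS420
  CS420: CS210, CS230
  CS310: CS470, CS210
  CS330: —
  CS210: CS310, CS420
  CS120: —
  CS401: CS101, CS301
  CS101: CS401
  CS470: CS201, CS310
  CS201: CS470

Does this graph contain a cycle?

DFS, tracking each vertex's parent; an edge to a visited non-parent vertex closes a cycle.
Start from CS201:
visit CS201 (parent –)
  visit CS470 (parent CS201)
    CS470–CS201: parent, skip
    visit CS310 (parent CS470)
      CS310–CS470: parent, skip
      visit CS210 (parent CS310)
        CS210–CS310: parent, skip
        visit CS420 (parent CS210)
          CS420–CS210: parent, skip
          visit CS230 (parent CS420)
            CS230–CS420: parent, skip
visit CS301 (parent –)
  visit CS401 (parent CS301)
    visit CS101 (parent CS401)
      CS101–CS401: parent, skip
    CS401–CS301: parent, skip
visit CS330 (parent –)
visit CS120 (parent –)
No non-parent visited neighbor found — the graph is a forest.

No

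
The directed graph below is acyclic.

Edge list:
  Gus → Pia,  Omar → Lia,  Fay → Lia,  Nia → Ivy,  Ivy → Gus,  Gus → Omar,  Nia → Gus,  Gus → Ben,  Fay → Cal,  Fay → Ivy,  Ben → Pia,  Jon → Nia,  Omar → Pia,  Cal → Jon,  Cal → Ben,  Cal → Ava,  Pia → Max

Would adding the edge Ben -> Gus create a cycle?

Yes

Adding Ben→Gus creates a cycle iff Gus can already reach Ben.
Path from Gus: Gus → Ben.
So Gus → … → Ben → Gus is a cycle.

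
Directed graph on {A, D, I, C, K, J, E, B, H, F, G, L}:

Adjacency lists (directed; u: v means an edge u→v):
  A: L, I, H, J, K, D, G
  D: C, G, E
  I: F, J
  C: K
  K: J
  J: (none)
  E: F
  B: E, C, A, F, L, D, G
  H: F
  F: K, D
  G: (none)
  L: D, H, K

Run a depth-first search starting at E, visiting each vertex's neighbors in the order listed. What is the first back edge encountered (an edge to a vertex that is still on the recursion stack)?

D->E

DFS from E (visiting each vertex's neighbors in the order listed); mark gray on enter, black on exit:
E gray
  F gray
    K gray
      J gray
      J black
    K black
    D gray
      C gray
        C→K: K black — skip
      C black
      G gray
      G black
      D→E: E is gray → back edge
First back edge: D → E.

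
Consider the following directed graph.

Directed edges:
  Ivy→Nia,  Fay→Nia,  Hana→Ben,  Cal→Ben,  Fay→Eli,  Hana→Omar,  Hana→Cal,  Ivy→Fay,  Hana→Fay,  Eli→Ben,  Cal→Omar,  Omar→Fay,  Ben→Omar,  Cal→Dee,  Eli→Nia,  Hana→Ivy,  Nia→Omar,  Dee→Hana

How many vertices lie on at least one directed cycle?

8

A vertex is on a directed cycle iff it belongs to a strongly connected component of size ≥ 2 (or has a self-loop).
The vertices on cycles are {Ben, Cal, Dee, Eli, Fay, Nia, Hana, Omar} — 8 in total.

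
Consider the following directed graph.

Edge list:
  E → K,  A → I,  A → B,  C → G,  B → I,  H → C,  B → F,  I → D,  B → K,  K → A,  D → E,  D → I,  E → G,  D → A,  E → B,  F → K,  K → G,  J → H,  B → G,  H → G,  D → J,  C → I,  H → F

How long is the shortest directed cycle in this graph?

2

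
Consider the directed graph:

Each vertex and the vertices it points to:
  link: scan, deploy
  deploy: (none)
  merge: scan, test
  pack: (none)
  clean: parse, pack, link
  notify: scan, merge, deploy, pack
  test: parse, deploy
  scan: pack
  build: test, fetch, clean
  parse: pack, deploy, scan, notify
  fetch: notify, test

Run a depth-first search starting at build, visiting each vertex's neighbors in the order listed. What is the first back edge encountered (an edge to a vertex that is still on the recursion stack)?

merge→test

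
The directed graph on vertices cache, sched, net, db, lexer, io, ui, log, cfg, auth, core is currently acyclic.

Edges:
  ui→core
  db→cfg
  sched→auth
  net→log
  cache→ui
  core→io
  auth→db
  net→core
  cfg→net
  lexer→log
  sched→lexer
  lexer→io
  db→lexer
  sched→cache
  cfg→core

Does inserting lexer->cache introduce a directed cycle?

Adding lexer→cache creates a cycle iff cache can already reach lexer.
Explore from cache: no path reaches lexer. The graph stays acyclic.

No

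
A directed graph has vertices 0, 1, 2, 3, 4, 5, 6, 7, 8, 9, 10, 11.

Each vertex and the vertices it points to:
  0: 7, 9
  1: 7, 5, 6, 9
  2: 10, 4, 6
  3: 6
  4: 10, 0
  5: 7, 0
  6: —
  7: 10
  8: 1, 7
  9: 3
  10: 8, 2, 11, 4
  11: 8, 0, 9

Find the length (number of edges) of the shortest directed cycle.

2

For each vertex v, BFS finds the shortest path from v back to v.
The shortest such closed walk is 2 → 10 → 2, length 2.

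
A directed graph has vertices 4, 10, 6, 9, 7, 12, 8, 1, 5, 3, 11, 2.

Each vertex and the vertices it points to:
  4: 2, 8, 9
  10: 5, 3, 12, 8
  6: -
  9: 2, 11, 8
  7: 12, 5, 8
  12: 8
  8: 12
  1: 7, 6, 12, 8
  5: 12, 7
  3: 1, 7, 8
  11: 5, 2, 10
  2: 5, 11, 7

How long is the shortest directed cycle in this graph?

For each vertex v, BFS finds the shortest path from v back to v.
The shortest such closed walk is 11 → 2 → 11, length 2.

2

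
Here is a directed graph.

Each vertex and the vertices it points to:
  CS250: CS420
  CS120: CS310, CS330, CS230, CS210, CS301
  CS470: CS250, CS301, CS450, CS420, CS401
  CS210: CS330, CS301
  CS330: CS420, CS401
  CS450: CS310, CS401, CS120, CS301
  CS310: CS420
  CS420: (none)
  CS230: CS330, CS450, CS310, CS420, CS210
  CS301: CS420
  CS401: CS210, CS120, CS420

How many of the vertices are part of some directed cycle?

A vertex is on a directed cycle iff it belongs to a strongly connected component of size ≥ 2 (or has a self-loop).
The vertices on cycles are {CS120, CS210, CS230, CS330, CS401, CS450} — 6 in total.

6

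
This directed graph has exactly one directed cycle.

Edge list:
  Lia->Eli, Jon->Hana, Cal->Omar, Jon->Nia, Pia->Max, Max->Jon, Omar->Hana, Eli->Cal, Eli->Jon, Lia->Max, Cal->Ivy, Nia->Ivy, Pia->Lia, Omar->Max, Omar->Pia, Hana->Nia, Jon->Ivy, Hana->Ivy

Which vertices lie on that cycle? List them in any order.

DFS with gray/black marking from Omar:
Omar gray
  Pia gray
    Lia gray
      Max gray
        Jon gray
          Ivy gray
          Ivy black
          Nia gray
            Nia→Ivy: Ivy black — skip
          Nia black
          Hana gray
            Hana→Nia: Nia black — skip
            Hana→Ivy: Ivy black — skip
          Hana black
        Jon black
      Max black
      Eli gray
        Eli→Jon: Jon black — skip
        Cal gray
          Cal→Omar: Omar is gray → back edge
Back edge closes the cycle Omar → Pia → Lia → Eli → Cal → Omar; its vertices are {Cal, Eli, Lia, Pia, Omar}.

Cal, Eli, Lia, Pia, Omar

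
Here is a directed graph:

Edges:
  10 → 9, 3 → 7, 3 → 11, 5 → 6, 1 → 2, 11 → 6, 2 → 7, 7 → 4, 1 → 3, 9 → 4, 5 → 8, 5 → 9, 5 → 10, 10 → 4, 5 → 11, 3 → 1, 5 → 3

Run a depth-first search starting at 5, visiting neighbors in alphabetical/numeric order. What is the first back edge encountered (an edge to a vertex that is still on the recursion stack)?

DFS from 5 (visiting neighbors in alphabetical/numeric order); mark gray on enter, black on exit:
5 gray
  3 gray
    1 gray
      2 gray
        7 gray
          4 gray
          4 black
        7 black
      2 black
      1→3: 3 is gray → back edge
First back edge: 1 → 3.

1→3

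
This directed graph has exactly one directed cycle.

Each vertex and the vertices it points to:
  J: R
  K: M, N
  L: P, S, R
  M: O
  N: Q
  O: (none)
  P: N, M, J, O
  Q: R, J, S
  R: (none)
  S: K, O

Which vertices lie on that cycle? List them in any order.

K, N, Q, S

DFS with gray/black marking from S:
S gray
  K gray
    M gray
      O gray
      O black
    M black
    N gray
      Q gray
        R gray
        R black
        J gray
          J→R: R black — skip
        J black
        Q→S: S is gray → back edge
Back edge closes the cycle S → K → N → Q → S; its vertices are {K, N, Q, S}.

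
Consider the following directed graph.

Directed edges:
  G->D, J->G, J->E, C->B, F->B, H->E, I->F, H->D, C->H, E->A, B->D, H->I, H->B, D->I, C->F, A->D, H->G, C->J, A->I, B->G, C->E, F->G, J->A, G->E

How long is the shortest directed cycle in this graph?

For each vertex v, BFS finds the shortest path from v back to v.
The shortest such closed walk is F → B → D → I → F, length 4.

4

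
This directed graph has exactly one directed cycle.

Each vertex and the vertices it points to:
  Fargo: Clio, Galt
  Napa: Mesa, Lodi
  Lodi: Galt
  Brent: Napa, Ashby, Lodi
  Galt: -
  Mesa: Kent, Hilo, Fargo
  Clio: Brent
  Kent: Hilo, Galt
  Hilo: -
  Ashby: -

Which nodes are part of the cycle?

Clio, Mesa, Napa, Brent, Fargo

DFS with gray/black marking from Brent:
Brent gray
  Napa gray
    Mesa gray
      Kent gray
        Hilo gray
        Hilo black
        Galt gray
        Galt black
      Kent black
      Mesa→Hilo: Hilo black — skip
      Fargo gray
        Clio gray
          Clio→Brent: Brent is gray → back edge
Back edge closes the cycle Brent → Napa → Mesa → Fargo → Clio → Brent; its vertices are {Clio, Mesa, Napa, Brent, Fargo}.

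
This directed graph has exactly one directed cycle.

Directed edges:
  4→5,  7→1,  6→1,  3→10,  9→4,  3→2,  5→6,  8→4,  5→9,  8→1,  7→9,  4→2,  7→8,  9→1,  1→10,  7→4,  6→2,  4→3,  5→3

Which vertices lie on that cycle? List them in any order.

4, 5, 9

DFS with gray/black marking from 4:
4 gray
  3 gray
    10 gray
    10 black
    2 gray
    2 black
  3 black
  4→2: 2 black — skip
  5 gray
    5→3: 3 black — skip
    9 gray
      9→4: 4 is gray → back edge
Back edge closes the cycle 4 → 5 → 9 → 4; its vertices are {4, 5, 9}.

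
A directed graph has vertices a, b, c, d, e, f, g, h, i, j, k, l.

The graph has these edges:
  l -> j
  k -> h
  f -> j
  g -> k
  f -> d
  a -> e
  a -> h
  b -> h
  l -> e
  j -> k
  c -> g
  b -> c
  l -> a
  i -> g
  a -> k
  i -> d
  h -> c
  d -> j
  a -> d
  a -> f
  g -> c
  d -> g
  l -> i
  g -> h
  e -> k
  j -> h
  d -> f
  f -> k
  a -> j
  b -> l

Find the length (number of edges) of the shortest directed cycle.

For each vertex v, BFS finds the shortest path from v back to v.
The shortest such closed walk is d → f → d, length 2.

2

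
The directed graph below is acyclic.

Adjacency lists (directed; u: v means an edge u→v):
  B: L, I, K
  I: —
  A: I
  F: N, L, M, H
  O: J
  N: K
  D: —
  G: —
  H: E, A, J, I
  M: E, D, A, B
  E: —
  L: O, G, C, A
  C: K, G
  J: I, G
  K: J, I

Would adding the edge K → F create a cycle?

Yes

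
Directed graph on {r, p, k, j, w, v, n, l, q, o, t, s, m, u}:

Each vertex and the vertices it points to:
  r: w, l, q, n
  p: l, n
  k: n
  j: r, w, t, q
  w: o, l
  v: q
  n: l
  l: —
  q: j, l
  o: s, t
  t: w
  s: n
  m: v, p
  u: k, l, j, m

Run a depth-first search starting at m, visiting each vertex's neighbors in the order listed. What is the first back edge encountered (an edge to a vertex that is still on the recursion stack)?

t→w

DFS from m (visiting each vertex's neighbors in the order listed); mark gray on enter, black on exit:
m gray
  v gray
    q gray
      j gray
        r gray
          w gray
            o gray
              s gray
                n gray
                  l gray
                  l black
                n black
              s black
              t gray
                t→w: w is gray → back edge
First back edge: t → w.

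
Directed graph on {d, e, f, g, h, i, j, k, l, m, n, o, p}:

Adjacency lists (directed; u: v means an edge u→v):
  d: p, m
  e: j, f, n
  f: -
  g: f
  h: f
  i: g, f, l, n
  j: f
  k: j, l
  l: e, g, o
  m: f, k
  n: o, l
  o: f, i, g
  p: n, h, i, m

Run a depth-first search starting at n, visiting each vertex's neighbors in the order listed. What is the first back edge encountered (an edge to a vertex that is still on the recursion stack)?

e->n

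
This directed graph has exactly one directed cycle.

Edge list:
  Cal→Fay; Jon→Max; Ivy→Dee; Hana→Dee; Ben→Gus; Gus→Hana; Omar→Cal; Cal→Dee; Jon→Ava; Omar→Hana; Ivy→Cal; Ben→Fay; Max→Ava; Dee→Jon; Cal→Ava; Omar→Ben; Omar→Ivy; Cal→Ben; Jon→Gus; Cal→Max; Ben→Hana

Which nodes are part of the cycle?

Dee, Gus, Jon, Hana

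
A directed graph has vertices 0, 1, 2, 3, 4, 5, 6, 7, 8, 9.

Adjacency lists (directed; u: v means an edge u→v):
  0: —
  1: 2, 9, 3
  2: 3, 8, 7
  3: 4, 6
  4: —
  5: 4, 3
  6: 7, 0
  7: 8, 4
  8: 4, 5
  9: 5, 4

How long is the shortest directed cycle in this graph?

5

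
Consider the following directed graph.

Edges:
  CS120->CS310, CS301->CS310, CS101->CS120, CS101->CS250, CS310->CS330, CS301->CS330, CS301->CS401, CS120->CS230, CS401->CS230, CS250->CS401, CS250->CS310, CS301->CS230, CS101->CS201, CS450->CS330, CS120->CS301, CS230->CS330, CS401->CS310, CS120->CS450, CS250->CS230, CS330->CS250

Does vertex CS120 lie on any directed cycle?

No

CS120 lies on a cycle iff there is a path from CS120 back to itself.
Exploring from CS120, it never reaches itself; equivalently, its strongly connected component is a singleton.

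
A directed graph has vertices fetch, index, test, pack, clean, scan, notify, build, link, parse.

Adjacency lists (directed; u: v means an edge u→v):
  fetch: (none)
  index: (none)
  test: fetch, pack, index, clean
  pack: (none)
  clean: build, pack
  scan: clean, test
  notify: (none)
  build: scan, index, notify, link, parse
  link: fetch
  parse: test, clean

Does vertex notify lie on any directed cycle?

No

notify lies on a cycle iff there is a path from notify back to itself.
Exploring from notify, it never reaches itself; equivalently, its strongly connected component is a singleton.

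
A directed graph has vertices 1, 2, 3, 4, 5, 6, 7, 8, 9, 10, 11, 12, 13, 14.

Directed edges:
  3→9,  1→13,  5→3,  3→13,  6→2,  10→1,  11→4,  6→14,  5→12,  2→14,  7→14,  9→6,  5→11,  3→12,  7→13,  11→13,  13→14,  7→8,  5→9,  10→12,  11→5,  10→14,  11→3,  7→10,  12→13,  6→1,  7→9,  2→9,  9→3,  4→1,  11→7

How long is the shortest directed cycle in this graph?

2

For each vertex v, BFS finds the shortest path from v back to v.
The shortest such closed walk is 11 → 5 → 11, length 2.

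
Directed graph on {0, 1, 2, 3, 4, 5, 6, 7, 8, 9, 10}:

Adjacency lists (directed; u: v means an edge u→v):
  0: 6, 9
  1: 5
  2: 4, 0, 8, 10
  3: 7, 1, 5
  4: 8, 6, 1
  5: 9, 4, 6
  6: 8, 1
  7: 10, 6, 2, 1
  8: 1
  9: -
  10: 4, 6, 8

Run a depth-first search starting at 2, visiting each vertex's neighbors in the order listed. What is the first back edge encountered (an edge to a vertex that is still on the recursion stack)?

5→4

DFS from 2 (visiting each vertex's neighbors in the order listed); mark gray on enter, black on exit:
2 gray
  4 gray
    8 gray
      1 gray
        5 gray
          9 gray
          9 black
          5→4: 4 is gray → back edge
First back edge: 5 → 4.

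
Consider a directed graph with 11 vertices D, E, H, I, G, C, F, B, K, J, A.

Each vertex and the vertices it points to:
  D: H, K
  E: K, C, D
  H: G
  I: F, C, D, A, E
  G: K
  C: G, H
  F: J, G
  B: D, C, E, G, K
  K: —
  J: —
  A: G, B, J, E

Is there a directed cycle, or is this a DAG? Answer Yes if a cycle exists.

No

DFS with white/gray/black marking, starting from A:
A gray
  G gray
    K gray
    K black
  G black
  B gray
    D gray
      H gray
        H→G: G black — skip
      H black
      D→K: K black — skip
    D black
    C gray
      C→G: G black — skip
      C→H: H black — skip
    C black
    E gray
      E→K: K black — skip
      E→C: C black — skip
      E→D: D black — skip
    E black
    B→G: G black — skip
    B→K: K black — skip
  B black
  J gray
  J black
  A→E: E black — skip
A black
I gray
  F gray
    F→J: J black — skip
    F→G: G black — skip
  F black
  I→C: C black — skip
  I→D: D black — skip
  I→A: A black — skip
  I→E: E black — skip
I black
Every edge goes to a white or black vertex — no back edge, so the graph is acyclic.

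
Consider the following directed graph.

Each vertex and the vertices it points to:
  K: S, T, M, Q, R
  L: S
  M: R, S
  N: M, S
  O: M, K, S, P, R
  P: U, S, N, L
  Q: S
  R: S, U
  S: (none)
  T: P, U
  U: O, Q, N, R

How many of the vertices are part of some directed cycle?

8

A vertex is on a directed cycle iff it belongs to a strongly connected component of size ≥ 2 (or has a self-loop).
The vertices on cycles are {K, M, N, O, P, R, T, U} — 8 in total.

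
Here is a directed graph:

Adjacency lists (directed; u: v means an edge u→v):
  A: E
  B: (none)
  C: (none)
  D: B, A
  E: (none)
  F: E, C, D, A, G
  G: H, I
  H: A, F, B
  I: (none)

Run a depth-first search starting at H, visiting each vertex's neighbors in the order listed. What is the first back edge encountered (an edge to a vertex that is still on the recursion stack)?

G->H

DFS from H (visiting each vertex's neighbors in the order listed); mark gray on enter, black on exit:
H gray
  A gray
    E gray
    E black
  A black
  F gray
    F→E: E black — skip
    C gray
    C black
    D gray
      B gray
      B black
      D→A: A black — skip
    D black
    F→A: A black — skip
    G gray
      G→H: H is gray → back edge
First back edge: G → H.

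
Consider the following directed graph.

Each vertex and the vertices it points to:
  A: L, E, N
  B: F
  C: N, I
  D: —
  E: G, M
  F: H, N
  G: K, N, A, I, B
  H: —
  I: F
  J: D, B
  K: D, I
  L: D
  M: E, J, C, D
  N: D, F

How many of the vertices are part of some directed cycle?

6

A vertex is on a directed cycle iff it belongs to a strongly connected component of size ≥ 2 (or has a self-loop).
The vertices on cycles are {A, E, F, G, M, N} — 6 in total.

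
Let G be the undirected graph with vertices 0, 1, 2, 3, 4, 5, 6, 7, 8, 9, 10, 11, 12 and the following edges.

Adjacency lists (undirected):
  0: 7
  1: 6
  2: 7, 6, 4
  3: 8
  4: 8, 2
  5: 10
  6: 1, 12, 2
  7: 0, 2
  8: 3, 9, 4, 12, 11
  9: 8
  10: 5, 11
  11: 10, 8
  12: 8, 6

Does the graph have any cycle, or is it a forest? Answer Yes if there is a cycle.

Yes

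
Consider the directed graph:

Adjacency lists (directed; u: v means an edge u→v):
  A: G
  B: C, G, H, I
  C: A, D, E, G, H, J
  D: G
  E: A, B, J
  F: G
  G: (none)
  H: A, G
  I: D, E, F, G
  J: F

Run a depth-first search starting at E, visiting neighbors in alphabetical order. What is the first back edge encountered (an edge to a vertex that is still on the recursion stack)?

C→E

DFS from E (visiting neighbors in alphabetical order); mark gray on enter, black on exit:
E gray
  A gray
    G gray
    G black
  A black
  B gray
    C gray
      C→A: A black — skip
      D gray
        D→G: G black — skip
      D black
      C→E: E is gray → back edge
First back edge: C → E.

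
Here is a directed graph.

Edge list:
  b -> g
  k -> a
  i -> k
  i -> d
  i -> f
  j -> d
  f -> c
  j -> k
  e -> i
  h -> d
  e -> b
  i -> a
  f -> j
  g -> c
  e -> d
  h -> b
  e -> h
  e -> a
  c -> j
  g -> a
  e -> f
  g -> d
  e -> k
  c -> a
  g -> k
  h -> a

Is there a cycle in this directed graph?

DFS with white/gray/black marking, starting from e:
e gray
  i gray
    d gray
    d black
    f gray
      c gray
        a gray
        a black
        j gray
          k gray
            k→a: a black — skip
          k black
          j→d: d black — skip
        j black
      c black
      f→j: j black — skip
    f black
    i→a: a black — skip
    i→k: k black — skip
  i black
  b gray
    g gray
      g→c: c black — skip
      g→k: k black — skip
      g→a: a black — skip
      g→d: d black — skip
    g black
  b black
  e→k: k black — skip
  e→f: f black — skip
  h gray
    h→b: b black — skip
    h→a: a black — skip
    h→d: d black — skip
  h black
  e→d: d black — skip
  e→a: a black — skip
e black
Every edge goes to a white or black vertex — no back edge, so the graph is acyclic.

No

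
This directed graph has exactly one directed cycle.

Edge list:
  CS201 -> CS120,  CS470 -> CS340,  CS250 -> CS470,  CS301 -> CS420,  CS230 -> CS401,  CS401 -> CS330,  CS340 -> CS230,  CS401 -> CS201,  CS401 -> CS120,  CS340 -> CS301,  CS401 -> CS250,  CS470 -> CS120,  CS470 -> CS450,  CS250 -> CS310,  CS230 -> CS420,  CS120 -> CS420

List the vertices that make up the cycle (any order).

DFS with gray/black marking from CS230:
CS230 gray
  CS420 gray
  CS420 black
  CS401 gray
    CS330 gray
    CS330 black
    CS201 gray
      CS120 gray
        CS120→CS420: CS420 black — skip
      CS120 black
    CS201 black
    CS401→CS120: CS120 black — skip
    CS250 gray
      CS470 gray
        CS340 gray
          CS301 gray
            CS301→CS420: CS420 black — skip
          CS301 black
          CS340→CS230: CS230 is gray → back edge
Back edge closes the cycle CS230 → CS401 → CS250 → CS470 → CS340 → CS230; its vertices are {CS230, CS250, CS340, CS401, CS470}.

CS230, CS250, CS340, CS401, CS470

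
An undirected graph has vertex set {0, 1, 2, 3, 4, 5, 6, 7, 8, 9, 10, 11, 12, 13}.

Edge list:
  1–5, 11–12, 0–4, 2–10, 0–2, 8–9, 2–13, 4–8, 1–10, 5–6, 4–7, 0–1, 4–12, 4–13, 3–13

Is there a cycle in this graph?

DFS, tracking each vertex's parent; an edge to a visited non-parent vertex closes a cycle.
Start from 11:
visit 11 (parent –)
  visit 12 (parent 11)
    12–11: parent, skip
    visit 4 (parent 12)
      4–12: parent, skip
      visit 13 (parent 4)
        visit 3 (parent 13)
          3–13: parent, skip
        13–4: parent, skip
        visit 2 (parent 13)
          2–13: parent, skip
          visit 0 (parent 2)
            visit 1 (parent 0)
              1–0: parent, skip
              visit 5 (parent 1)
                visit 6 (parent 5)
                  6–5: parent, skip
                5–1: parent, skip
              visit 10 (parent 1)
                10–2: 2 visited and ≠ parent → cycle
Cycle: 2 – 0 – 1 – 10 – 2.

Yes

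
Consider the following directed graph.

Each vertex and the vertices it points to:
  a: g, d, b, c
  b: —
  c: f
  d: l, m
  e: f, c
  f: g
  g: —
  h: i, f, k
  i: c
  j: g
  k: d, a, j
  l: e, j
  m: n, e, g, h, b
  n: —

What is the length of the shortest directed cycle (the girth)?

4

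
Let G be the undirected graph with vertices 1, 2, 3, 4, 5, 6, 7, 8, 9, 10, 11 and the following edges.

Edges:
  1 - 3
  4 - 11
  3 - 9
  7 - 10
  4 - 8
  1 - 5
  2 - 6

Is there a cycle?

No

DFS, tracking each vertex's parent; an edge to a visited non-parent vertex closes a cycle.
Start from 7:
visit 7 (parent –)
  visit 10 (parent 7)
    10–7: parent, skip
visit 1 (parent –)
  visit 3 (parent 1)
    visit 9 (parent 3)
      9–3: parent, skip
    3–1: parent, skip
  visit 5 (parent 1)
    5–1: parent, skip
visit 2 (parent –)
  visit 6 (parent 2)
    6–2: parent, skip
visit 4 (parent –)
  visit 8 (parent 4)
    8–4: parent, skip
  visit 11 (parent 4)
    11–4: parent, skip
No non-parent visited neighbor found — the graph is a forest.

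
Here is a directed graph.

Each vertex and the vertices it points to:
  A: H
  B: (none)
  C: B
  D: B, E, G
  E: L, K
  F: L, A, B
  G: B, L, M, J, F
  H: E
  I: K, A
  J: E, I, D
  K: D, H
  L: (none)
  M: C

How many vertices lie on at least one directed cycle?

9

A vertex is on a directed cycle iff it belongs to a strongly connected component of size ≥ 2 (or has a self-loop).
The vertices on cycles are {A, D, E, F, G, H, I, J, K} — 9 in total.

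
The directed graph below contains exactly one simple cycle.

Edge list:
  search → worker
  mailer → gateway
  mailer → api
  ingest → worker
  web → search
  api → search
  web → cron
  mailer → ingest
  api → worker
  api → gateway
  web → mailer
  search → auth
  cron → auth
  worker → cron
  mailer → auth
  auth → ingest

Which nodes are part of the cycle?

DFS with gray/black marking from ingest:
ingest gray
  worker gray
    cron gray
      auth gray
        auth→ingest: ingest is gray → back edge
Back edge closes the cycle ingest → worker → cron → auth → ingest; its vertices are {auth, cron, ingest, worker}.

auth, cron, ingest, worker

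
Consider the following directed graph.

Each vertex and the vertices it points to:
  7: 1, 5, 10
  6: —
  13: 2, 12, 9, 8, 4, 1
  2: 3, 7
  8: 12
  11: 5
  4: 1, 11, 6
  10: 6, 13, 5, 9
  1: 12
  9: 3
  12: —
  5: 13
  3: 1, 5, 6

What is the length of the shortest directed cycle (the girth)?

4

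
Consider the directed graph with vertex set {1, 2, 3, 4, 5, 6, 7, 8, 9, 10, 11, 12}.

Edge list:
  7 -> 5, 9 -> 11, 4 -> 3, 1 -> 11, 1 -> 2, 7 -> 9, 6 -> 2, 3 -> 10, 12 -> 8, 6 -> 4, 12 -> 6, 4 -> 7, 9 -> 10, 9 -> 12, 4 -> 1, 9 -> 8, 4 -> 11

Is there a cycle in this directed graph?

Yes

DFS with white/gray/black marking, starting from 10:
10 gray
10 black
1 gray
  2 gray
  2 black
  11 gray
  11 black
1 black
3 gray
  3→10: 10 black — skip
3 black
4 gray
  7 gray
    9 gray
      9→10: 10 black — skip
      8 gray
      8 black
      9→11: 11 black — skip
      12 gray
        12→8: 8 black — skip
        6 gray
          6→2: 2 black — skip
          6→4: 4 is gray → back edge
Back edge found, so a cycle exists: 4 → 7 → 9 → 12 → 6 → 4.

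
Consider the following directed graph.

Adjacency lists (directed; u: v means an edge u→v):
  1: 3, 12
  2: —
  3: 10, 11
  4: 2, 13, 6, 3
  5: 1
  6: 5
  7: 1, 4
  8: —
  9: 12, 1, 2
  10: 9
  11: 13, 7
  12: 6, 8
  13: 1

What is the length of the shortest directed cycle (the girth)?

4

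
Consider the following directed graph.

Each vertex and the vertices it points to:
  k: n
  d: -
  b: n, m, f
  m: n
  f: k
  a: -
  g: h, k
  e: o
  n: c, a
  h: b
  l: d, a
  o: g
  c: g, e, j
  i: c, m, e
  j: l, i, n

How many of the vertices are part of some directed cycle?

A vertex is on a directed cycle iff it belongs to a strongly connected component of size ≥ 2 (or has a self-loop).
The vertices on cycles are {b, c, e, f, g, h, i, j, k, m, n, o} — 12 in total.

12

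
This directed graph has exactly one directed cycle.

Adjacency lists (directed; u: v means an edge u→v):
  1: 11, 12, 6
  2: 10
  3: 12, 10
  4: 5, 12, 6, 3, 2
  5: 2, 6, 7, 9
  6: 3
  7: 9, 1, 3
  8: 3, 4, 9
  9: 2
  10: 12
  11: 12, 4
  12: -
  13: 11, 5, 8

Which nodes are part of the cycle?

DFS with gray/black marking from 5:
5 gray
  2 gray
    10 gray
      12 gray
      12 black
    10 black
  2 black
  6 gray
    3 gray
      3→12: 12 black — skip
      3→10: 10 black — skip
    3 black
  6 black
  7 gray
    9 gray
      9→2: 2 black — skip
    9 black
    1 gray
      11 gray
        11→12: 12 black — skip
        4 gray
          4→5: 5 is gray → back edge
Back edge closes the cycle 5 → 7 → 1 → 11 → 4 → 5; its vertices are {1, 4, 5, 7, 11}.

1, 4, 5, 7, 11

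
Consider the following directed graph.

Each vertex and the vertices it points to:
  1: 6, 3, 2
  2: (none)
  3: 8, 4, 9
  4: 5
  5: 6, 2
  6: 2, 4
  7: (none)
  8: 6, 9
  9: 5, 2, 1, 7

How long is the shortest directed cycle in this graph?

For each vertex v, BFS finds the shortest path from v back to v.
The shortest such closed walk is 3 → 9 → 1 → 3, length 3.

3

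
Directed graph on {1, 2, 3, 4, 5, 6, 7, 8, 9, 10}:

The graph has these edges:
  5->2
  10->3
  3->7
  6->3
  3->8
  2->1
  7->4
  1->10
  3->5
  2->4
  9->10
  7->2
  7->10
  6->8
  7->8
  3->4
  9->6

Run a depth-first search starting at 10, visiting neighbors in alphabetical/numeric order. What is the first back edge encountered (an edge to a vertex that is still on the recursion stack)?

1→10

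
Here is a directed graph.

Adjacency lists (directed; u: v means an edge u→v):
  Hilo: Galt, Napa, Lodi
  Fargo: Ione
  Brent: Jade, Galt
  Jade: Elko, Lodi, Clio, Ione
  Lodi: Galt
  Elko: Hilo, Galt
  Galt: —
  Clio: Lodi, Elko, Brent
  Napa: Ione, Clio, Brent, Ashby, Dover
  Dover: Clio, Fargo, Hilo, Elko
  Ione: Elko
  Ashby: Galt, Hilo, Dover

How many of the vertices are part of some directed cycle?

10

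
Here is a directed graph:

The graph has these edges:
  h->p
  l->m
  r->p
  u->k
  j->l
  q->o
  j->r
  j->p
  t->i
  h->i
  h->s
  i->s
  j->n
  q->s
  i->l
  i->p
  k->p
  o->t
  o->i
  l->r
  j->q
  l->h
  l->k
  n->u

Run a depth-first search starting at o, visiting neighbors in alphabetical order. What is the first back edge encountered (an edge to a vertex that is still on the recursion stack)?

DFS from o (visiting neighbors in alphabetical order); mark gray on enter, black on exit:
o gray
  i gray
    l gray
      h gray
        h→i: i is gray → back edge
First back edge: h → i.

h→i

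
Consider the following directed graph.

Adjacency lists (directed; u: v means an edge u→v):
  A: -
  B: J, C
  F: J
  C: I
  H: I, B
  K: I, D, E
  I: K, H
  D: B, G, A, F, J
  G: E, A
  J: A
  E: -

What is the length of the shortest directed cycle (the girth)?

For each vertex v, BFS finds the shortest path from v back to v.
The shortest such closed walk is K → I → K, length 2.

2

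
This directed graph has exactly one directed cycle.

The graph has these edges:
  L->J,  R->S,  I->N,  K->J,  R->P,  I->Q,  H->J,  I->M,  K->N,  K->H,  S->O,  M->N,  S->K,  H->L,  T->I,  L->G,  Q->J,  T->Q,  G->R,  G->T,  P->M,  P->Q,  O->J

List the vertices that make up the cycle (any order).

G, H, K, L, R, S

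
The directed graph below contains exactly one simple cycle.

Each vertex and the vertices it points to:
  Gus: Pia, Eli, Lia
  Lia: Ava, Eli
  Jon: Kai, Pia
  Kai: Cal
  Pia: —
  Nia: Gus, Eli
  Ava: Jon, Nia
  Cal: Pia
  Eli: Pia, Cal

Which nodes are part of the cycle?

DFS with gray/black marking from Ava:
Ava gray
  Jon gray
    Kai gray
      Cal gray
        Pia gray
        Pia black
      Cal black
    Kai black
    Jon→Pia: Pia black — skip
  Jon black
  Nia gray
    Gus gray
      Gus→Pia: Pia black — skip
      Eli gray
        Eli→Pia: Pia black — skip
        Eli→Cal: Cal black — skip
      Eli black
      Lia gray
        Lia→Ava: Ava is gray → back edge
Back edge closes the cycle Ava → Nia → Gus → Lia → Ava; its vertices are {Ava, Gus, Lia, Nia}.

Ava, Gus, Lia, Nia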